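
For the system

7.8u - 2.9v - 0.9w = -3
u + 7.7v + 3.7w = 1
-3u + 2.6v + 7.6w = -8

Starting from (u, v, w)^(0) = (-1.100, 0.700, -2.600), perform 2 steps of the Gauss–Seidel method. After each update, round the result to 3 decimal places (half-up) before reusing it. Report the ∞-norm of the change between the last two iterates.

0.476

Iteration 1:
  u = (-3 - (-2.9)·0.700 - (-0.9)·-2.600) / (7.8) = -0.424
  v = (1 - (1)·-0.424 - (3.7)·-2.600) / (7.7) = 1.434
  w = (-8 - (-3)·-0.424 - (2.6)·1.434) / (7.6) = -1.711
Iteration 2:
  u = (-3 - (-2.9)·1.434 - (-0.9)·-1.711) / (7.8) = -0.049
  v = (1 - (1)·-0.049 - (3.7)·-1.711) / (7.7) = 0.958
  w = (-8 - (-3)·-0.049 - (2.6)·0.958) / (7.6) = -1.400
Change: (0.375, -0.476, 0.311) → max |·| = 0.476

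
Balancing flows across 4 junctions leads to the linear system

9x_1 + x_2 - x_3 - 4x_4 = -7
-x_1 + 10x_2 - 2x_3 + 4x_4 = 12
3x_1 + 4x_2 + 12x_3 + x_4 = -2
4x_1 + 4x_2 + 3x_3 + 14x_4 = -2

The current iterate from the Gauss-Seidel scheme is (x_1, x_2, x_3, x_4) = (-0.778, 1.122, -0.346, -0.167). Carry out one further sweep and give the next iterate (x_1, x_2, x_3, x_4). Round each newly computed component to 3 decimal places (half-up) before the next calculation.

One sweep:
  x_1 = (-7 - (1)·1.122 - (-1)·-0.346 - (-4)·-0.167) / (9) = -1.015
  x_2 = (12 - (-1)·-1.015 - (-2)·-0.346 - (4)·-0.167) / (10) = 1.096
  x_3 = (-2 - (3)·-1.015 - (4)·1.096 - (1)·-0.167) / (12) = -0.264
  x_4 = (-2 - (4)·-1.015 - (4)·1.096 - (3)·-0.264) / (14) = -0.109

(-1.015, 1.096, -0.264, -0.109)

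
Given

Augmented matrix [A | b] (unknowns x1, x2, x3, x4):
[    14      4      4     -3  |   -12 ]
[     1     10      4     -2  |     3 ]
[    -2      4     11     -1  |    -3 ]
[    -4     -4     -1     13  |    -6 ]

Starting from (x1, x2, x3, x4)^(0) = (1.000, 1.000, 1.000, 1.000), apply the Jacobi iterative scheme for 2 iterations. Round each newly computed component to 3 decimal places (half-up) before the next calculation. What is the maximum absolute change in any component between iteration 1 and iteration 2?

1.094

Iteration 1:
  x1 = (-12 - (4)·1.000 - (4)·1.000 - (-3)·1.000) / (14) = -1.214
  x2 = (3 - (1)·1.000 - (4)·1.000 - (-2)·1.000) / (10) = 0.000
  x3 = (-3 - (-2)·1.000 - (4)·1.000 - (-1)·1.000) / (11) = -0.364
  x4 = (-6 - (-4)·1.000 - (-4)·1.000 - (-1)·1.000) / (13) = 0.231
Iteration 2:
  x1 = (-12 - (4)·0.000 - (4)·-0.364 - (-3)·0.231) / (14) = -0.704
  x2 = (3 - (1)·-1.214 - (4)·-0.364 - (-2)·0.231) / (10) = 0.613
  x3 = (-3 - (-2)·-1.214 - (4)·0.000 - (-1)·0.231) / (11) = -0.472
  x4 = (-6 - (-4)·-1.214 - (-4)·0.000 - (-1)·-0.364) / (13) = -0.863
Change: (0.510, 0.613, -0.108, -1.094) → max |·| = 1.094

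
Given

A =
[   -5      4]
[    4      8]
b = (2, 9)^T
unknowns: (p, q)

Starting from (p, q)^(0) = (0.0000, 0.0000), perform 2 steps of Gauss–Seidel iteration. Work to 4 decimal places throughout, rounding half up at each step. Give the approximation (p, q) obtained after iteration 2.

Iteration 1:
  p = (2 - (4)·0.0000) / (-5) = -0.4000
  q = (9 - (4)·-0.4000) / (8) = 1.3250
Iteration 2:
  p = (2 - (4)·1.3250) / (-5) = 0.6600
  q = (9 - (4)·0.6600) / (8) = 0.7950

(0.6600, 0.7950)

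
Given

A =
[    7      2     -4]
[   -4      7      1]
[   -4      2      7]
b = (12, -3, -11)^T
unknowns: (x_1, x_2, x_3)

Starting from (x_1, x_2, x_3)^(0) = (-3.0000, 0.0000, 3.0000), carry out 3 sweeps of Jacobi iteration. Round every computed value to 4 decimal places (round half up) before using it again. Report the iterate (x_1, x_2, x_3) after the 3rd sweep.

Iteration 1:
  x_1 = (12 - (2)·0.0000 - (-4)·3.0000) / (7) = 3.4286
  x_2 = (-3 - (-4)·-3.0000 - (1)·3.0000) / (7) = -2.5714
  x_3 = (-11 - (-4)·-3.0000 - (2)·0.0000) / (7) = -3.2857
Iteration 2:
  x_1 = (12 - (2)·-2.5714 - (-4)·-3.2857) / (7) = 0.5714
  x_2 = (-3 - (-4)·3.4286 - (1)·-3.2857) / (7) = 2.0000
  x_3 = (-11 - (-4)·3.4286 - (2)·-2.5714) / (7) = 1.1225
Iteration 3:
  x_1 = (12 - (2)·2.0000 - (-4)·1.1225) / (7) = 1.7843
  x_2 = (-3 - (-4)·0.5714 - (1)·1.1225) / (7) = -0.2624
  x_3 = (-11 - (-4)·0.5714 - (2)·2.0000) / (7) = -1.8163

(1.7843, -0.2624, -1.8163)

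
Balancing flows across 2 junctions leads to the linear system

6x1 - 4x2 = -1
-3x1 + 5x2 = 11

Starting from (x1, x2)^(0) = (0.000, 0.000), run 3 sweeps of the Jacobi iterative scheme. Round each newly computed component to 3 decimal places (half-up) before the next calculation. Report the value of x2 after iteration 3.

2.980

Iteration 1:
  x1 = (-1 - (-4)·0.000) / (6) = -0.167
  x2 = (11 - (-3)·0.000) / (5) = 2.200
Iteration 2:
  x1 = (-1 - (-4)·2.200) / (6) = 1.300
  x2 = (11 - (-3)·-0.167) / (5) = 2.100
Iteration 3:
  x1 = (-1 - (-4)·2.100) / (6) = 1.233
  x2 = (11 - (-3)·1.300) / (5) = 2.980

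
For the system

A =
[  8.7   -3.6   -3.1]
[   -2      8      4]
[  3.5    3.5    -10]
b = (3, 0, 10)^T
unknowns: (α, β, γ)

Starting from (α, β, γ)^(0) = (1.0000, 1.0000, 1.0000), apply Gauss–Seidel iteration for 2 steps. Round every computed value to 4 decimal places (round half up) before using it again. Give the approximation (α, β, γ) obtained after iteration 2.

Iteration 1:
  α = (3 - (-3.6)·1.0000 - (-3.1)·1.0000) / (8.7) = 1.1149
  β = (0 - (-2)·1.1149 - (4)·1.0000) / (8) = -0.2213
  γ = (10 - (3.5)·1.1149 - (3.5)·-0.2213) / (-10) = -0.6872
Iteration 2:
  α = (3 - (-3.6)·-0.2213 - (-3.1)·-0.6872) / (8.7) = 0.0084
  β = (0 - (-2)·0.0084 - (4)·-0.6872) / (8) = 0.3457
  γ = (10 - (3.5)·0.0084 - (3.5)·0.3457) / (-10) = -0.8761

(0.0084, 0.3457, -0.8761)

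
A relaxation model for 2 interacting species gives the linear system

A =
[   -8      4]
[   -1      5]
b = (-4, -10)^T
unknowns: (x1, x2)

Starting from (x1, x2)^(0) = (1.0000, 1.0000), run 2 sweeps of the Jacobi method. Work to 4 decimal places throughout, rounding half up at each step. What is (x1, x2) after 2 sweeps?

Iteration 1:
  x1 = (-4 - (4)·1.0000) / (-8) = 1.0000
  x2 = (-10 - (-1)·1.0000) / (5) = -1.8000
Iteration 2:
  x1 = (-4 - (4)·-1.8000) / (-8) = -0.4000
  x2 = (-10 - (-1)·1.0000) / (5) = -1.8000

(-0.4000, -1.8000)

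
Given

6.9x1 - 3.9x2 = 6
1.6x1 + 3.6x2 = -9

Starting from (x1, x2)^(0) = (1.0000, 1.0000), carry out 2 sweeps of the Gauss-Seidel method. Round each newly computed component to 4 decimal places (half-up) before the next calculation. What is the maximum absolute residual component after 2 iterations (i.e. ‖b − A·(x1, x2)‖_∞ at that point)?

Iteration 1:
  x1 = (6 - (-3.9)·1.0000) / (6.9) = 1.4348
  x2 = (-9 - (1.6)·1.4348) / (3.6) = -3.1377
Iteration 2:
  x1 = (6 - (-3.9)·-3.1377) / (6.9) = -0.9039
  x2 = (-9 - (1.6)·-0.9039) / (3.6) = -2.0983
Residual b − A·x = (4.0535, 0.0001); ∞-norm = 4.0535

4.0535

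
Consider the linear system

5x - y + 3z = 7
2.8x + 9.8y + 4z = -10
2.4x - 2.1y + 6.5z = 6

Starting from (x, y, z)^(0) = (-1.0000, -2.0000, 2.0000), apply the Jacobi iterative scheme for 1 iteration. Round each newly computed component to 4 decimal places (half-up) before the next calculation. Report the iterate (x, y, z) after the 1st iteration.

(-0.2000, -1.5510, 0.6462)

Iteration 1:
  x = (7 - (-1)·-2.0000 - (3)·2.0000) / (5) = -0.2000
  y = (-10 - (2.8)·-1.0000 - (4)·2.0000) / (9.8) = -1.5510
  z = (6 - (2.4)·-1.0000 - (-2.1)·-2.0000) / (6.5) = 0.6462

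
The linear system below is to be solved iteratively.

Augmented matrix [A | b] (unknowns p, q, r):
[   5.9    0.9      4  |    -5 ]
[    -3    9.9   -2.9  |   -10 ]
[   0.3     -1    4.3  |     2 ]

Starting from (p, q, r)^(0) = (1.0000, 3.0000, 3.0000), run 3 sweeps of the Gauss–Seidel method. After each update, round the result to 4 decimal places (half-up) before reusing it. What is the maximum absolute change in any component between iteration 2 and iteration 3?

0.1225

Iteration 1:
  p = (-5 - (0.9)·3.0000 - (4)·3.0000) / (5.9) = -3.3390
  q = (-10 - (-3)·-3.3390 - (-2.9)·3.0000) / (9.9) = -1.1431
  r = (2 - (0.3)·-3.3390 - (-1)·-1.1431) / (4.3) = 0.4322
Iteration 2:
  p = (-5 - (0.9)·-1.1431 - (4)·0.4322) / (5.9) = -0.9661
  q = (-10 - (-3)·-0.9661 - (-2.9)·0.4322) / (9.9) = -1.1763
  r = (2 - (0.3)·-0.9661 - (-1)·-1.1763) / (4.3) = 0.2590
Iteration 3:
  p = (-5 - (0.9)·-1.1763 - (4)·0.2590) / (5.9) = -0.8436
  q = (-10 - (-3)·-0.8436 - (-2.9)·0.2590) / (9.9) = -1.1899
  r = (2 - (0.3)·-0.8436 - (-1)·-1.1899) / (4.3) = 0.2473
Change: (0.1225, -0.0136, -0.0117) → max |·| = 0.1225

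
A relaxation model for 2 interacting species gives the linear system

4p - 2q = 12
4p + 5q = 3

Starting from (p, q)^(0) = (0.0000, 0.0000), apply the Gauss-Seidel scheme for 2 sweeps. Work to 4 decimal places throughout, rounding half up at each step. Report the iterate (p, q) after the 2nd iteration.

Iteration 1:
  p = (12 - (-2)·0.0000) / (4) = 3.0000
  q = (3 - (4)·3.0000) / (5) = -1.8000
Iteration 2:
  p = (12 - (-2)·-1.8000) / (4) = 2.1000
  q = (3 - (4)·2.1000) / (5) = -1.0800

(2.1000, -1.0800)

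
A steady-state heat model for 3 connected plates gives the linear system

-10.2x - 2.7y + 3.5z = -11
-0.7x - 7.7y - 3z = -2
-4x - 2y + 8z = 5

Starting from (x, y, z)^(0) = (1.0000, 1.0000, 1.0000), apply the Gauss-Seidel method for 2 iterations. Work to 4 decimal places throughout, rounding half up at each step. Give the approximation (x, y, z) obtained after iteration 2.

Iteration 1:
  x = (-11 - (-2.7)·1.0000 - (3.5)·1.0000) / (-10.2) = 1.1569
  y = (-2 - (-0.7)·1.1569 - (-3)·1.0000) / (-7.7) = -0.2350
  z = (5 - (-4)·1.1569 - (-2)·-0.2350) / (8) = 1.1447
Iteration 2:
  x = (-11 - (-2.7)·-0.2350 - (3.5)·1.1447) / (-10.2) = 1.5334
  y = (-2 - (-0.7)·1.5334 - (-3)·1.1447) / (-7.7) = -0.3256
  z = (5 - (-4)·1.5334 - (-2)·-0.3256) / (8) = 1.3103

(1.5334, -0.3256, 1.3103)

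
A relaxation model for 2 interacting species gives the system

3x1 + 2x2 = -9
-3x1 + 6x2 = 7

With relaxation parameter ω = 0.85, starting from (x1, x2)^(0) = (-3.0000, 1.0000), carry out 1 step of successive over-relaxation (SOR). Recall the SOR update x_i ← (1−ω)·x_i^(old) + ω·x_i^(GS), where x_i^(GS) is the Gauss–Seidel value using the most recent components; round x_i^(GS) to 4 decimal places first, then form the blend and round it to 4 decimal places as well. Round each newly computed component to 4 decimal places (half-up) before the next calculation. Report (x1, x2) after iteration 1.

(-3.5667, -0.3742)

Iteration 1:
  x1: GS value = (-9 - (2)·1.0000) / (3) = -3.6667;  x1 ← (1−ω)·-3.0000 + ω·-3.6667 = -3.5667
  x2: GS value = (7 - (-3)·-3.5667) / (6) = -0.6167;  x2 ← (1−ω)·1.0000 + ω·-0.6167 = -0.3742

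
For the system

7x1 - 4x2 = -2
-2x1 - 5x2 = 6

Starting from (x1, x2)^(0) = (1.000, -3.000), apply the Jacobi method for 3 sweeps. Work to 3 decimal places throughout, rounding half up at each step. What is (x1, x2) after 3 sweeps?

(-0.514, -0.720)

Iteration 1:
  x1 = (-2 - (-4)·-3.000) / (7) = -2.000
  x2 = (6 - (-2)·1.000) / (-5) = -1.600
Iteration 2:
  x1 = (-2 - (-4)·-1.600) / (7) = -1.200
  x2 = (6 - (-2)·-2.000) / (-5) = -0.400
Iteration 3:
  x1 = (-2 - (-4)·-0.400) / (7) = -0.514
  x2 = (6 - (-2)·-1.200) / (-5) = -0.720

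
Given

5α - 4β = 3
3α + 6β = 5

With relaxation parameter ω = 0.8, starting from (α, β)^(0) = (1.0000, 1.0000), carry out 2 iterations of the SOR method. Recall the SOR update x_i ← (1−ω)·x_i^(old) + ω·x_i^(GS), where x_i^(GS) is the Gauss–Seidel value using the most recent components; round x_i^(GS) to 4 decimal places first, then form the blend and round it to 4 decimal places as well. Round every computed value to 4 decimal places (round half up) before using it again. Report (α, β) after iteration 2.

Iteration 1:
  α: GS value = (3 - (-4)·1.0000) / (5) = 1.4000;  α ← (1−ω)·1.0000 + ω·1.4000 = 1.3200
  β: GS value = (5 - (3)·1.3200) / (6) = 0.1733;  β ← (1−ω)·1.0000 + ω·0.1733 = 0.3386
Iteration 2:
  α: GS value = (3 - (-4)·0.3386) / (5) = 0.8709;  α ← (1−ω)·1.3200 + ω·0.8709 = 0.9607
  β: GS value = (5 - (3)·0.9607) / (6) = 0.3530;  β ← (1−ω)·0.3386 + ω·0.3530 = 0.3501

(0.9607, 0.3501)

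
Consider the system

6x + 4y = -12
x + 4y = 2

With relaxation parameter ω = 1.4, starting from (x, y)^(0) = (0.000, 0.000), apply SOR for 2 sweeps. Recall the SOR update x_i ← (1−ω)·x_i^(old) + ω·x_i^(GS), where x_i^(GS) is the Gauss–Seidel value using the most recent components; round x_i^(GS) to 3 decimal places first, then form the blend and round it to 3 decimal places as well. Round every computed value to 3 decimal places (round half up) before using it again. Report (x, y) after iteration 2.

Iteration 1:
  x: GS value = (-12 - (4)·0.000) / (6) = -2.000;  x ← (1−ω)·0.000 + ω·-2.000 = -2.800
  y: GS value = (2 - (1)·-2.800) / (4) = 1.200;  y ← (1−ω)·0.000 + ω·1.200 = 1.680
Iteration 2:
  x: GS value = (-12 - (4)·1.680) / (6) = -3.120;  x ← (1−ω)·-2.800 + ω·-3.120 = -3.248
  y: GS value = (2 - (1)·-3.248) / (4) = 1.312;  y ← (1−ω)·1.680 + ω·1.312 = 1.165

(-3.248, 1.165)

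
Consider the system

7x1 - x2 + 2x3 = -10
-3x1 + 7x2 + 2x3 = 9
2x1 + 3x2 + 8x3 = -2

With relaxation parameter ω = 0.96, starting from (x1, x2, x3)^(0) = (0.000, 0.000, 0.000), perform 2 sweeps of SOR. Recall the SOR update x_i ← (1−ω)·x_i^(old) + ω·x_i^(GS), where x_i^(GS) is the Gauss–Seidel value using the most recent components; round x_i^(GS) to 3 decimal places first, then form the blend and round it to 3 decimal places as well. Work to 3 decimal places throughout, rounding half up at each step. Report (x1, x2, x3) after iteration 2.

(-1.292, 0.771, -0.213)

Iteration 1:
  x1: GS value = (-10 - (-1)·0.000 - (2)·0.000) / (7) = -1.429;  x1 ← (1−ω)·0.000 + ω·-1.429 = -1.372
  x2: GS value = (9 - (-3)·-1.372 - (2)·0.000) / (7) = 0.698;  x2 ← (1−ω)·0.000 + ω·0.698 = 0.670
  x3: GS value = (-2 - (2)·-1.372 - (3)·0.670) / (8) = -0.158;  x3 ← (1−ω)·0.000 + ω·-0.158 = -0.152
Iteration 2:
  x1: GS value = (-10 - (-1)·0.670 - (2)·-0.152) / (7) = -1.289;  x1 ← (1−ω)·-1.372 + ω·-1.289 = -1.292
  x2: GS value = (9 - (-3)·-1.292 - (2)·-0.152) / (7) = 0.775;  x2 ← (1−ω)·0.670 + ω·0.775 = 0.771
  x3: GS value = (-2 - (2)·-1.292 - (3)·0.771) / (8) = -0.216;  x3 ← (1−ω)·-0.152 + ω·-0.216 = -0.213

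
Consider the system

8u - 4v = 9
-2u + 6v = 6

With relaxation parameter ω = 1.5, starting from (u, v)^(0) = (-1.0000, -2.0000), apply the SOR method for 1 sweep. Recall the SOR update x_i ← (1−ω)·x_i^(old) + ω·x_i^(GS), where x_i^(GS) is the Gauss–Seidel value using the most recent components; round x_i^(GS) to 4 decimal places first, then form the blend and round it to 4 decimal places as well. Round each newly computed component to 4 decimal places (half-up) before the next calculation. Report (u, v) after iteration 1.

Iteration 1:
  u: GS value = (9 - (-4)·-2.0000) / (8) = 0.1250;  u ← (1−ω)·-1.0000 + ω·0.1250 = 0.6875
  v: GS value = (6 - (-2)·0.6875) / (6) = 1.2292;  v ← (1−ω)·-2.0000 + ω·1.2292 = 2.8438

(0.6875, 2.8438)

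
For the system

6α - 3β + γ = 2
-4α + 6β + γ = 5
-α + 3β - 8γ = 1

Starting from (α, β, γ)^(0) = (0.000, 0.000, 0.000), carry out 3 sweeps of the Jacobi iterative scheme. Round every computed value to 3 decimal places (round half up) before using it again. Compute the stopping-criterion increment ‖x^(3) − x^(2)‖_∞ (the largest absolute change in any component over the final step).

Iteration 1:
  α = (2 - (-3)·0.000 - (1)·0.000) / (6) = 0.333
  β = (5 - (-4)·0.000 - (1)·0.000) / (6) = 0.833
  γ = (1 - (-1)·0.000 - (3)·0.000) / (-8) = -0.125
Iteration 2:
  α = (2 - (-3)·0.833 - (1)·-0.125) / (6) = 0.771
  β = (5 - (-4)·0.333 - (1)·-0.125) / (6) = 1.076
  γ = (1 - (-1)·0.333 - (3)·0.833) / (-8) = 0.146
Iteration 3:
  α = (2 - (-3)·1.076 - (1)·0.146) / (6) = 0.847
  β = (5 - (-4)·0.771 - (1)·0.146) / (6) = 1.323
  γ = (1 - (-1)·0.771 - (3)·1.076) / (-8) = 0.182
Change: (0.076, 0.247, 0.036) → max |·| = 0.247

0.247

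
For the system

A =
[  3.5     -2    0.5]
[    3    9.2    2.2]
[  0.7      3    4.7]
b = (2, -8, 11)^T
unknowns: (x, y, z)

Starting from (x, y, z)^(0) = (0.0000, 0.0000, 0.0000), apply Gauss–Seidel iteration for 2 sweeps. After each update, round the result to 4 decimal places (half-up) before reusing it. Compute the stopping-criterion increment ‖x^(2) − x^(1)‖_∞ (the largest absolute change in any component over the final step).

Iteration 1:
  x = (2 - (-2)·0.0000 - (0.5)·0.0000) / (3.5) = 0.5714
  y = (-8 - (3)·0.5714 - (2.2)·0.0000) / (9.2) = -1.0559
  z = (11 - (0.7)·0.5714 - (3)·-1.0559) / (4.7) = 2.9293
Iteration 2:
  x = (2 - (-2)·-1.0559 - (0.5)·2.9293) / (3.5) = -0.4504
  y = (-8 - (3)·-0.4504 - (2.2)·2.9293) / (9.2) = -1.4232
  z = (11 - (0.7)·-0.4504 - (3)·-1.4232) / (4.7) = 3.3159
Change: (-1.0218, -0.3673, 0.3866) → max |·| = 1.0218

1.0218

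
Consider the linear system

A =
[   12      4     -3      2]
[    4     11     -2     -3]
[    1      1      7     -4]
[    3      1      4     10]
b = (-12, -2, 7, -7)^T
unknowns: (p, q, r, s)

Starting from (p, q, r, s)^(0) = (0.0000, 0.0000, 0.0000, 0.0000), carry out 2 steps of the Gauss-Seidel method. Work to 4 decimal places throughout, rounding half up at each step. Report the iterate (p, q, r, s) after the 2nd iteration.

(-0.6372, 0.0171, 0.5944, -0.7483)

Iteration 1:
  p = (-12 - (4)·0.0000 - (-3)·0.0000 - (2)·0.0000) / (12) = -1.0000
  q = (-2 - (4)·-1.0000 - (-2)·0.0000 - (-3)·0.0000) / (11) = 0.1818
  r = (7 - (1)·-1.0000 - (1)·0.1818 - (-4)·0.0000) / (7) = 1.1169
  s = (-7 - (3)·-1.0000 - (1)·0.1818 - (4)·1.1169) / (10) = -0.8649
Iteration 2:
  p = (-12 - (4)·0.1818 - (-3)·1.1169 - (2)·-0.8649) / (12) = -0.6372
  q = (-2 - (4)·-0.6372 - (-2)·1.1169 - (-3)·-0.8649) / (11) = 0.0171
  r = (7 - (1)·-0.6372 - (1)·0.0171 - (-4)·-0.8649) / (7) = 0.5944
  s = (-7 - (3)·-0.6372 - (1)·0.0171 - (4)·0.5944) / (10) = -0.7483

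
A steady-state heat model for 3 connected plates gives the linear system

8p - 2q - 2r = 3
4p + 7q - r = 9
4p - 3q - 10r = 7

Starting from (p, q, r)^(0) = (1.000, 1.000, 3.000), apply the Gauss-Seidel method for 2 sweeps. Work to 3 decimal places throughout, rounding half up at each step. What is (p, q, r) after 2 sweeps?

(0.500, 0.939, -0.782)

Iteration 1:
  p = (3 - (-2)·1.000 - (-2)·3.000) / (8) = 1.375
  q = (9 - (4)·1.375 - (-1)·3.000) / (7) = 0.929
  r = (7 - (4)·1.375 - (-3)·0.929) / (-10) = -0.429
Iteration 2:
  p = (3 - (-2)·0.929 - (-2)·-0.429) / (8) = 0.500
  q = (9 - (4)·0.500 - (-1)·-0.429) / (7) = 0.939
  r = (7 - (4)·0.500 - (-3)·0.939) / (-10) = -0.782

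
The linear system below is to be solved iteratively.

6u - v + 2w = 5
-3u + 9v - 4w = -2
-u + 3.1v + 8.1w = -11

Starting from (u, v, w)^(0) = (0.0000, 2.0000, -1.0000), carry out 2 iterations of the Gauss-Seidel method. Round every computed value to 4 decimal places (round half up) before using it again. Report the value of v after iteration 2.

-0.3234

Iteration 1:
  u = (5 - (-1)·2.0000 - (2)·-1.0000) / (6) = 1.5000
  v = (-2 - (-3)·1.5000 - (-4)·-1.0000) / (9) = -0.1667
  w = (-11 - (-1)·1.5000 - (3.1)·-0.1667) / (8.1) = -1.1090
Iteration 2:
  u = (5 - (-1)·-0.1667 - (2)·-1.1090) / (6) = 1.1752
  v = (-2 - (-3)·1.1752 - (-4)·-1.1090) / (9) = -0.3234
  w = (-11 - (-1)·1.1752 - (3.1)·-0.3234) / (8.1) = -1.0892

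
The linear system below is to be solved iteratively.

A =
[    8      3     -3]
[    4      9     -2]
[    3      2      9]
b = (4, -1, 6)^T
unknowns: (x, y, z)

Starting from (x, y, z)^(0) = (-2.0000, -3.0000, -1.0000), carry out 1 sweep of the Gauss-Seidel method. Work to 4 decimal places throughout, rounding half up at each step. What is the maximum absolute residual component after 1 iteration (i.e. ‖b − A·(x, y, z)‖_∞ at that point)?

2.8951

Iteration 1:
  x = (4 - (3)·-3.0000 - (-3)·-1.0000) / (8) = 1.2500
  y = (-1 - (4)·1.2500 - (-2)·-1.0000) / (9) = -0.8889
  z = (6 - (3)·1.2500 - (2)·-0.8889) / (9) = 0.4475
Residual b − A·x = (-1.9908, 2.8951, 0.0003); ∞-norm = 2.8951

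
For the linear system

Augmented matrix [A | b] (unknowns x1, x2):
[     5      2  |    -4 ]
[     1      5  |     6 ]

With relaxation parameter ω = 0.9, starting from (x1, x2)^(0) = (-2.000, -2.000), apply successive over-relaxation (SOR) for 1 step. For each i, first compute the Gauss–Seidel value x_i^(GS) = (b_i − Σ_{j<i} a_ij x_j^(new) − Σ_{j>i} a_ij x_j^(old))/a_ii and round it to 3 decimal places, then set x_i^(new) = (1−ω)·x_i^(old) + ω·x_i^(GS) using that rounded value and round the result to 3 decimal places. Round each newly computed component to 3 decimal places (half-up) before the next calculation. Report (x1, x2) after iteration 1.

(-0.200, 0.916)

Iteration 1:
  x1: GS value = (-4 - (2)·-2.000) / (5) = 0.000;  x1 ← (1−ω)·-2.000 + ω·0.000 = -0.200
  x2: GS value = (6 - (1)·-0.200) / (5) = 1.240;  x2 ← (1−ω)·-2.000 + ω·1.240 = 0.916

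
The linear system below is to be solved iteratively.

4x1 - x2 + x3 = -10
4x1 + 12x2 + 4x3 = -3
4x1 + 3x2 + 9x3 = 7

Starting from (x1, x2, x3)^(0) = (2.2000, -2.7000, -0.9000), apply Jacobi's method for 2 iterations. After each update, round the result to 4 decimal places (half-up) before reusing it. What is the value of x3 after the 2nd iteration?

Iteration 1:
  x1 = (-10 - (-1)·-2.7000 - (1)·-0.9000) / (4) = -2.9500
  x2 = (-3 - (4)·2.2000 - (4)·-0.9000) / (12) = -0.6833
  x3 = (7 - (4)·2.2000 - (3)·-2.7000) / (9) = 0.7000
Iteration 2:
  x1 = (-10 - (-1)·-0.6833 - (1)·0.7000) / (4) = -2.8458
  x2 = (-3 - (4)·-2.9500 - (4)·0.7000) / (12) = 0.5000
  x3 = (7 - (4)·-2.9500 - (3)·-0.6833) / (9) = 2.3167

2.3167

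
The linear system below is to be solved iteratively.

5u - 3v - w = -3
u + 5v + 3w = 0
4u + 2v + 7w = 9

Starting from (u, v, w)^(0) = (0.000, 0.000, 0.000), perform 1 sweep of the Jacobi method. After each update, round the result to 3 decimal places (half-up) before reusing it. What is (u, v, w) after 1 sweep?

Iteration 1:
  u = (-3 - (-3)·0.000 - (-1)·0.000) / (5) = -0.600
  v = (0 - (1)·0.000 - (3)·0.000) / (5) = 0.000
  w = (9 - (4)·0.000 - (2)·0.000) / (7) = 1.286

(-0.600, 0.000, 1.286)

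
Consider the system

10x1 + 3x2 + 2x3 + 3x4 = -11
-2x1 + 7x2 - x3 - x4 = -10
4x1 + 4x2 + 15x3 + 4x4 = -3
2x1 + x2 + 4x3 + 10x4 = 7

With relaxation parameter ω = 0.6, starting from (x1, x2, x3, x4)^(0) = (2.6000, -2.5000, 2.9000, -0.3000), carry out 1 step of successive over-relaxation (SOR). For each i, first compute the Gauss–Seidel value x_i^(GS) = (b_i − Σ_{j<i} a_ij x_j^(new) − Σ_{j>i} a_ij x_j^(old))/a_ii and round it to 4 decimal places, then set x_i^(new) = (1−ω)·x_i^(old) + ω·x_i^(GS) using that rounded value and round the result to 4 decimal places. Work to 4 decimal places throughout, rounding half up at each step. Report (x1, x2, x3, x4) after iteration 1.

Iteration 1:
  x1: GS value = (-11 - (3)·-2.5000 - (2)·2.9000 - (3)·-0.3000) / (10) = -0.8400;  x1 ← (1−ω)·2.6000 + ω·-0.8400 = 0.5360
  x2: GS value = (-10 - (-2)·0.5360 - (-1)·2.9000 - (-1)·-0.3000) / (7) = -0.9040;  x2 ← (1−ω)·-2.5000 + ω·-0.9040 = -1.5424
  x3: GS value = (-3 - (4)·0.5360 - (4)·-1.5424 - (4)·-0.3000) / (15) = 0.1484;  x3 ← (1−ω)·2.9000 + ω·0.1484 = 1.2490
  x4: GS value = (7 - (2)·0.5360 - (1)·-1.5424 - (4)·1.2490) / (10) = 0.2474;  x4 ← (1−ω)·-0.3000 + ω·0.2474 = 0.0284

(0.5360, -1.5424, 1.2490, 0.0284)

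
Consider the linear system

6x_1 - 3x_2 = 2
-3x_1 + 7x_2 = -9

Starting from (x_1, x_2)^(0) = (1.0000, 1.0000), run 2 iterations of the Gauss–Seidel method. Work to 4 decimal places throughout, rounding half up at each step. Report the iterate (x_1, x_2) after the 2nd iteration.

Iteration 1:
  x_1 = (2 - (-3)·1.0000) / (6) = 0.8333
  x_2 = (-9 - (-3)·0.8333) / (7) = -0.9286
Iteration 2:
  x_1 = (2 - (-3)·-0.9286) / (6) = -0.1310
  x_2 = (-9 - (-3)·-0.1310) / (7) = -1.3419

(-0.1310, -1.3419)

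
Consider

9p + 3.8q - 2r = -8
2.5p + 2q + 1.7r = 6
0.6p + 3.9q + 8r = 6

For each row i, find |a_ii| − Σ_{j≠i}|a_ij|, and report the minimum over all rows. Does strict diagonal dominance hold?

-2.2

row 1: |9| − (3.8+2) = 3.2
row 2: |2| − (2.5+1.7) = -2.2
row 3: |8| − (0.6+3.9) = 3.5
minimum over rows = -2.2 → not strictly diagonally dominant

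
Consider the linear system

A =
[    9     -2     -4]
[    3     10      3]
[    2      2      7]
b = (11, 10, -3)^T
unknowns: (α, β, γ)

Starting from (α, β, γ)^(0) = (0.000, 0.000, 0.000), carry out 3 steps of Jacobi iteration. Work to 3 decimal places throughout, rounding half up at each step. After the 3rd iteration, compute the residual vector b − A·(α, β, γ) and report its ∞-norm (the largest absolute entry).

0.828

Iteration 1:
  α = (11 - (-2)·0.000 - (-4)·0.000) / (9) = 1.222
  β = (10 - (3)·0.000 - (3)·0.000) / (10) = 1.000
  γ = (-3 - (2)·0.000 - (2)·0.000) / (7) = -0.429
Iteration 2:
  α = (11 - (-2)·1.000 - (-4)·-0.429) / (9) = 1.254
  β = (10 - (3)·1.222 - (3)·-0.429) / (10) = 0.762
  γ = (-3 - (2)·1.222 - (2)·1.000) / (7) = -1.063
Iteration 3:
  α = (11 - (-2)·0.762 - (-4)·-1.063) / (9) = 0.919
  β = (10 - (3)·1.254 - (3)·-1.063) / (10) = 0.943
  γ = (-3 - (2)·1.254 - (2)·0.762) / (7) = -1.005
Residual b − A·x = (0.595, 0.828, 0.311); ∞-norm = 0.828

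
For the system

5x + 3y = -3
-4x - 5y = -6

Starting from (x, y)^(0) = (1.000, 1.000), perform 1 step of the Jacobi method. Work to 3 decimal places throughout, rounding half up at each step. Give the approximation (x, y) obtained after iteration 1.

(-1.200, 0.400)

Iteration 1:
  x = (-3 - (3)·1.000) / (5) = -1.200
  y = (-6 - (-4)·1.000) / (-5) = 0.400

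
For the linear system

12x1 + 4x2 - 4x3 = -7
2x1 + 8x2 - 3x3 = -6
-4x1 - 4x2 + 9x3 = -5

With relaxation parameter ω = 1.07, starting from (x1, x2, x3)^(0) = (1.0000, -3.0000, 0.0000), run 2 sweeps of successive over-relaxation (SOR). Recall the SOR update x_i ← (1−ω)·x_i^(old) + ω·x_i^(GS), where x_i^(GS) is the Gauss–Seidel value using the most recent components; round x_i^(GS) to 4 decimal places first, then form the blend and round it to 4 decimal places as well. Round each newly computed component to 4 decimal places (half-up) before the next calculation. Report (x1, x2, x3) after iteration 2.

(-0.6691, -0.8740, -1.2761)

Iteration 1:
  x1: GS value = (-7 - (4)·-3.0000 - (-4)·0.0000) / (12) = 0.4167;  x1 ← (1−ω)·1.0000 + ω·0.4167 = 0.3759
  x2: GS value = (-6 - (2)·0.3759 - (-3)·0.0000) / (8) = -0.8440;  x2 ← (1−ω)·-3.0000 + ω·-0.8440 = -0.6931
  x3: GS value = (-5 - (-4)·0.3759 - (-4)·-0.6931) / (9) = -0.6965;  x3 ← (1−ω)·0.0000 + ω·-0.6965 = -0.7453
Iteration 2:
  x1: GS value = (-7 - (4)·-0.6931 - (-4)·-0.7453) / (12) = -0.6007;  x1 ← (1−ω)·0.3759 + ω·-0.6007 = -0.6691
  x2: GS value = (-6 - (2)·-0.6691 - (-3)·-0.7453) / (8) = -0.8622;  x2 ← (1−ω)·-0.6931 + ω·-0.8622 = -0.8740
  x3: GS value = (-5 - (-4)·-0.6691 - (-4)·-0.8740) / (9) = -1.2414;  x3 ← (1−ω)·-0.7453 + ω·-1.2414 = -1.2761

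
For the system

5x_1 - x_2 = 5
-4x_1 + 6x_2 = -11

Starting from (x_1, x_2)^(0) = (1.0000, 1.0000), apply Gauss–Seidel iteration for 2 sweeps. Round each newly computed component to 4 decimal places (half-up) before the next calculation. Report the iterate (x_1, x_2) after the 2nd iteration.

Iteration 1:
  x_1 = (5 - (-1)·1.0000) / (5) = 1.2000
  x_2 = (-11 - (-4)·1.2000) / (6) = -1.0333
Iteration 2:
  x_1 = (5 - (-1)·-1.0333) / (5) = 0.7933
  x_2 = (-11 - (-4)·0.7933) / (6) = -1.3045

(0.7933, -1.3045)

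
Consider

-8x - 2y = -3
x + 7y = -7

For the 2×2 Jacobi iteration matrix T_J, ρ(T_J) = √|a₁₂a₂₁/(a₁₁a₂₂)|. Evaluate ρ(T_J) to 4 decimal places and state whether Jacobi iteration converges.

0.1890

a₁₂a₂₁/(a₁₁a₂₂) = (-2)·(1) / ((-8)·(7)) = 0.035714
ρ = √|0.035714| = √0.035714 = 0.1890
ρ < 1, so Jacobi converges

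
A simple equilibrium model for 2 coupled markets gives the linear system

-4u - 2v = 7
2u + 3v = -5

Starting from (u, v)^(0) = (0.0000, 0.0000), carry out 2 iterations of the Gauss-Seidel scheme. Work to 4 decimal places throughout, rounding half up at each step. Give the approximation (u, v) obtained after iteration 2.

Iteration 1:
  u = (7 - (-2)·0.0000) / (-4) = -1.7500
  v = (-5 - (2)·-1.7500) / (3) = -0.5000
Iteration 2:
  u = (7 - (-2)·-0.5000) / (-4) = -1.5000
  v = (-5 - (2)·-1.5000) / (3) = -0.6667

(-1.5000, -0.6667)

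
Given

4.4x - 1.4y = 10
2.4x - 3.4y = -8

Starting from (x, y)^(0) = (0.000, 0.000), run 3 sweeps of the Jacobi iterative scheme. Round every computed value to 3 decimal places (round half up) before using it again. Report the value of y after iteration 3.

Iteration 1:
  x = (10 - (-1.4)·0.000) / (4.4) = 2.273
  y = (-8 - (2.4)·0.000) / (-3.4) = 2.353
Iteration 2:
  x = (10 - (-1.4)·2.353) / (4.4) = 3.021
  y = (-8 - (2.4)·2.273) / (-3.4) = 3.957
Iteration 3:
  x = (10 - (-1.4)·3.957) / (4.4) = 3.532
  y = (-8 - (2.4)·3.021) / (-3.4) = 4.485

4.485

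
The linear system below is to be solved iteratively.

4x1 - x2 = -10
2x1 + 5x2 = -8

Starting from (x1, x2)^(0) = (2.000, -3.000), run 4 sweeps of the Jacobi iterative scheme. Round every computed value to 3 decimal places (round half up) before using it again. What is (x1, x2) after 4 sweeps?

(-2.590, -0.570)

Iteration 1:
  x1 = (-10 - (-1)·-3.000) / (4) = -3.250
  x2 = (-8 - (2)·2.000) / (5) = -2.400
Iteration 2:
  x1 = (-10 - (-1)·-2.400) / (4) = -3.100
  x2 = (-8 - (2)·-3.250) / (5) = -0.300
Iteration 3:
  x1 = (-10 - (-1)·-0.300) / (4) = -2.575
  x2 = (-8 - (2)·-3.100) / (5) = -0.360
Iteration 4:
  x1 = (-10 - (-1)·-0.360) / (4) = -2.590
  x2 = (-8 - (2)·-2.575) / (5) = -0.570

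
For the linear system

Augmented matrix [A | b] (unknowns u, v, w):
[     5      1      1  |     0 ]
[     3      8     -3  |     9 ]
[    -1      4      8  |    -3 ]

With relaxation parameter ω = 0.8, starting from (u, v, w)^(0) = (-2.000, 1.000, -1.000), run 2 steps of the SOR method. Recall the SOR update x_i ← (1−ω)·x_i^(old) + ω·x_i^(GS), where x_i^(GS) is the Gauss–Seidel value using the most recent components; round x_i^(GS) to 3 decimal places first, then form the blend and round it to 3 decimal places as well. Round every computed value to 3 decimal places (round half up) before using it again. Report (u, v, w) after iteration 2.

(-0.082, 0.836, -0.824)

Iteration 1:
  u: GS value = (0 - (1)·1.000 - (1)·-1.000) / (5) = 0.000;  u ← (1−ω)·-2.000 + ω·0.000 = -0.400
  v: GS value = (9 - (3)·-0.400 - (-3)·-1.000) / (8) = 0.900;  v ← (1−ω)·1.000 + ω·0.900 = 0.920
  w: GS value = (-3 - (-1)·-0.400 - (4)·0.920) / (8) = -0.885;  w ← (1−ω)·-1.000 + ω·-0.885 = -0.908
Iteration 2:
  u: GS value = (0 - (1)·0.920 - (1)·-0.908) / (5) = -0.002;  u ← (1−ω)·-0.400 + ω·-0.002 = -0.082
  v: GS value = (9 - (3)·-0.082 - (-3)·-0.908) / (8) = 0.815;  v ← (1−ω)·0.920 + ω·0.815 = 0.836
  w: GS value = (-3 - (-1)·-0.082 - (4)·0.836) / (8) = -0.803;  w ← (1−ω)·-0.908 + ω·-0.803 = -0.824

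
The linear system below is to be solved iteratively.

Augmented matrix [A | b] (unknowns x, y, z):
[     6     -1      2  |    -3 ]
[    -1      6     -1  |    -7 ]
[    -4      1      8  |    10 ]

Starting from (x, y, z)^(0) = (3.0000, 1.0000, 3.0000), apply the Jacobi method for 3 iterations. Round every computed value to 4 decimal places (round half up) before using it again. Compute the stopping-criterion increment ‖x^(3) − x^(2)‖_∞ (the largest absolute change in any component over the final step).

0.5428

Iteration 1:
  x = (-3 - (-1)·1.0000 - (2)·3.0000) / (6) = -1.3333
  y = (-7 - (-1)·3.0000 - (-1)·3.0000) / (6) = -0.1667
  z = (10 - (-4)·3.0000 - (1)·1.0000) / (8) = 2.6250
Iteration 2:
  x = (-3 - (-1)·-0.1667 - (2)·2.6250) / (6) = -1.4028
  y = (-7 - (-1)·-1.3333 - (-1)·2.6250) / (6) = -0.9514
  z = (10 - (-4)·-1.3333 - (1)·-0.1667) / (8) = 0.6042
Iteration 3:
  x = (-3 - (-1)·-0.9514 - (2)·0.6042) / (6) = -0.8600
  y = (-7 - (-1)·-1.4028 - (-1)·0.6042) / (6) = -1.2998
  z = (10 - (-4)·-1.4028 - (1)·-0.9514) / (8) = 0.6675
Change: (0.5428, -0.3484, 0.0633) → max |·| = 0.5428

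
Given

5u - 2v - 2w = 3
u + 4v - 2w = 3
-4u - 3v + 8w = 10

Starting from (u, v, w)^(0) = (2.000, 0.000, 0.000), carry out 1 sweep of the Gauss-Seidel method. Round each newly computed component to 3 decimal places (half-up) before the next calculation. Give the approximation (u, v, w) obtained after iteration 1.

(0.600, 0.600, 1.775)

Iteration 1:
  u = (3 - (-2)·0.000 - (-2)·0.000) / (5) = 0.600
  v = (3 - (1)·0.600 - (-2)·0.000) / (4) = 0.600
  w = (10 - (-4)·0.600 - (-3)·0.600) / (8) = 1.775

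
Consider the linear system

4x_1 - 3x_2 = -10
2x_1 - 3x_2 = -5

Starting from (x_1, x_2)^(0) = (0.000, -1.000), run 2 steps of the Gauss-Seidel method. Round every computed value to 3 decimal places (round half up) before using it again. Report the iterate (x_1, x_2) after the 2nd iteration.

Iteration 1:
  x_1 = (-10 - (-3)·-1.000) / (4) = -3.250
  x_2 = (-5 - (2)·-3.250) / (-3) = -0.500
Iteration 2:
  x_1 = (-10 - (-3)·-0.500) / (4) = -2.875
  x_2 = (-5 - (2)·-2.875) / (-3) = -0.250

(-2.875, -0.250)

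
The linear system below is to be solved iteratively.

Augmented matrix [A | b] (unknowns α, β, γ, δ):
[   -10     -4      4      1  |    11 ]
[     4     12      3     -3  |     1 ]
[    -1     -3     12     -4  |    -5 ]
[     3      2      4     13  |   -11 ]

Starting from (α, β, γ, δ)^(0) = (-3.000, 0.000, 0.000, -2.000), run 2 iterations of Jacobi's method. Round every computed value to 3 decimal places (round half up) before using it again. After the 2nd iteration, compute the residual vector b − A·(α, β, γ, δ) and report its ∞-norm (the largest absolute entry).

Iteration 1:
  α = (11 - (-4)·0.000 - (4)·0.000 - (1)·-2.000) / (-10) = -1.300
  β = (1 - (4)·-3.000 - (3)·0.000 - (-3)·-2.000) / (12) = 0.583
  γ = (-5 - (-1)·-3.000 - (-3)·0.000 - (-4)·-2.000) / (12) = -1.333
  δ = (-11 - (3)·-3.000 - (2)·0.000 - (4)·0.000) / (13) = -0.154
Iteration 2:
  α = (11 - (-4)·0.583 - (4)·-1.333 - (1)·-0.154) / (-10) = -1.882
  β = (1 - (4)·-1.300 - (3)·-1.333 - (-3)·-0.154) / (12) = 0.811
  γ = (-5 - (-1)·-1.300 - (-3)·0.583 - (-4)·-0.154) / (12) = -0.431
  δ = (-11 - (3)·-1.300 - (2)·0.583 - (4)·-1.333) / (13) = -0.226
Residual b − A·x = (-2.626, -0.589, -0.181, -2.314); ∞-norm = 2.626

2.626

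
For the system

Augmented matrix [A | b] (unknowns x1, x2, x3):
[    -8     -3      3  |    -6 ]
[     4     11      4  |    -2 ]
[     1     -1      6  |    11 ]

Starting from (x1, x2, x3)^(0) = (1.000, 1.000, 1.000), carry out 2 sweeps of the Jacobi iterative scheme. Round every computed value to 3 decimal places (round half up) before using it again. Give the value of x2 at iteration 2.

-1.121

Iteration 1:
  x1 = (-6 - (-3)·1.000 - (3)·1.000) / (-8) = 0.750
  x2 = (-2 - (4)·1.000 - (4)·1.000) / (11) = -0.909
  x3 = (11 - (1)·1.000 - (-1)·1.000) / (6) = 1.833
Iteration 2:
  x1 = (-6 - (-3)·-0.909 - (3)·1.833) / (-8) = 1.778
  x2 = (-2 - (4)·0.750 - (4)·1.833) / (11) = -1.121
  x3 = (11 - (1)·0.750 - (-1)·-0.909) / (6) = 1.557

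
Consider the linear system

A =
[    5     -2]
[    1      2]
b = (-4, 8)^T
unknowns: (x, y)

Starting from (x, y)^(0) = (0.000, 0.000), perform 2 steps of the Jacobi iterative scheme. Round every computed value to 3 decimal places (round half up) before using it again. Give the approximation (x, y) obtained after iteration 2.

(0.800, 4.400)

Iteration 1:
  x = (-4 - (-2)·0.000) / (5) = -0.800
  y = (8 - (1)·0.000) / (2) = 4.000
Iteration 2:
  x = (-4 - (-2)·4.000) / (5) = 0.800
  y = (8 - (1)·-0.800) / (2) = 4.400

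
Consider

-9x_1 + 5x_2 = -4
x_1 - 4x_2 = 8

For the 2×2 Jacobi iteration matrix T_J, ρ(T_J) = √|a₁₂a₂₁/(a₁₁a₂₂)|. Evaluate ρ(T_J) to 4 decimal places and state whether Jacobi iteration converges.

0.3727

a₁₂a₂₁/(a₁₁a₂₂) = (5)·(1) / ((-9)·(-4)) = 0.138889
ρ = √|0.138889| = √0.138889 = 0.3727
ρ < 1, so Jacobi converges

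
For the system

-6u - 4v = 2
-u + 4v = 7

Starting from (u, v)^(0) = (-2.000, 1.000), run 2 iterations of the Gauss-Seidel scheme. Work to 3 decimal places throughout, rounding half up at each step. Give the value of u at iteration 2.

-1.333

Iteration 1:
  u = (2 - (-4)·1.000) / (-6) = -1.000
  v = (7 - (-1)·-1.000) / (4) = 1.500
Iteration 2:
  u = (2 - (-4)·1.500) / (-6) = -1.333
  v = (7 - (-1)·-1.333) / (4) = 1.417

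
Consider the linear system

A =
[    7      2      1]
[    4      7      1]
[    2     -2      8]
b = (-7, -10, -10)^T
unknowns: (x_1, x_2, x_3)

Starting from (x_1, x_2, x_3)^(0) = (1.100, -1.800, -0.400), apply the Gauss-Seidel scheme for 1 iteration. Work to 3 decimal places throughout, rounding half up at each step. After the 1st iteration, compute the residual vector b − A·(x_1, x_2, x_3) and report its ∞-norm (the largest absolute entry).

Iteration 1:
  x_1 = (-7 - (2)·-1.800 - (1)·-0.400) / (7) = -0.429
  x_2 = (-10 - (4)·-0.429 - (1)·-0.400) / (7) = -1.126
  x_3 = (-10 - (2)·-0.429 - (-2)·-1.126) / (8) = -1.424
Residual b − A·x = (-0.321, 1.022, -0.002); ∞-norm = 1.022

1.022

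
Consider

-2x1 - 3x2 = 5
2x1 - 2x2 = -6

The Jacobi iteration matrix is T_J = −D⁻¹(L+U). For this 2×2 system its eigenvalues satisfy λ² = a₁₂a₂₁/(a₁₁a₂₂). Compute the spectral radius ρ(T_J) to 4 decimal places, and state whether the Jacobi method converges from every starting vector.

1.2247

a₁₂a₂₁/(a₁₁a₂₂) = (-3)·(2) / ((-2)·(-2)) = -1.500000
ρ = √|-1.500000| = √1.500000 = 1.2247
ρ > 1, so Jacobi diverges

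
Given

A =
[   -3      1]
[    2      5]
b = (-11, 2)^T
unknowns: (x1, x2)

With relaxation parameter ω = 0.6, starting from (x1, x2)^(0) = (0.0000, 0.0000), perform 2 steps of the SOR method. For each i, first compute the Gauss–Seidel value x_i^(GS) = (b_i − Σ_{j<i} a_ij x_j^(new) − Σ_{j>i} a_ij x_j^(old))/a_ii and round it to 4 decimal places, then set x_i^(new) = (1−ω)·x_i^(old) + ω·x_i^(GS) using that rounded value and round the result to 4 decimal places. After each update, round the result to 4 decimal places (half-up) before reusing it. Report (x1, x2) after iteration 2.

Iteration 1:
  x1: GS value = (-11 - (1)·0.0000) / (-3) = 3.6667;  x1 ← (1−ω)·0.0000 + ω·3.6667 = 2.2000
  x2: GS value = (2 - (2)·2.2000) / (5) = -0.4800;  x2 ← (1−ω)·0.0000 + ω·-0.4800 = -0.2880
Iteration 2:
  x1: GS value = (-11 - (1)·-0.2880) / (-3) = 3.5707;  x1 ← (1−ω)·2.2000 + ω·3.5707 = 3.0224
  x2: GS value = (2 - (2)·3.0224) / (5) = -0.8090;  x2 ← (1−ω)·-0.2880 + ω·-0.8090 = -0.6006

(3.0224, -0.6006)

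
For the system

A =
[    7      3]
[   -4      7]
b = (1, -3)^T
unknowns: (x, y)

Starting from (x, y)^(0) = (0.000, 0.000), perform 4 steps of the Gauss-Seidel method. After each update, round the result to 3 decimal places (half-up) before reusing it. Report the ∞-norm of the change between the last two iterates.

0.009

Iteration 1:
  x = (1 - (3)·0.000) / (7) = 0.143
  y = (-3 - (-4)·0.143) / (7) = -0.347
Iteration 2:
  x = (1 - (3)·-0.347) / (7) = 0.292
  y = (-3 - (-4)·0.292) / (7) = -0.262
Iteration 3:
  x = (1 - (3)·-0.262) / (7) = 0.255
  y = (-3 - (-4)·0.255) / (7) = -0.283
Iteration 4:
  x = (1 - (3)·-0.283) / (7) = 0.264
  y = (-3 - (-4)·0.264) / (7) = -0.278
Change: (0.009, 0.005) → max |·| = 0.009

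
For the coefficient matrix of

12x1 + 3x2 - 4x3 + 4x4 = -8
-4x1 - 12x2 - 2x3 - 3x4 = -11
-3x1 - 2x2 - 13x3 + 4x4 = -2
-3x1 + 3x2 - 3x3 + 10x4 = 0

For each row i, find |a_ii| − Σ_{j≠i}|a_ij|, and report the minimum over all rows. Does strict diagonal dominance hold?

1

row 1: |12| − (3+4+4) = 1
row 2: |-12| − (4+2+3) = 3
row 3: |-13| − (3+2+4) = 4
row 4: |10| − (3+3+3) = 1
minimum over rows = 1 → strictly diagonally dominant (convergence guaranteed)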